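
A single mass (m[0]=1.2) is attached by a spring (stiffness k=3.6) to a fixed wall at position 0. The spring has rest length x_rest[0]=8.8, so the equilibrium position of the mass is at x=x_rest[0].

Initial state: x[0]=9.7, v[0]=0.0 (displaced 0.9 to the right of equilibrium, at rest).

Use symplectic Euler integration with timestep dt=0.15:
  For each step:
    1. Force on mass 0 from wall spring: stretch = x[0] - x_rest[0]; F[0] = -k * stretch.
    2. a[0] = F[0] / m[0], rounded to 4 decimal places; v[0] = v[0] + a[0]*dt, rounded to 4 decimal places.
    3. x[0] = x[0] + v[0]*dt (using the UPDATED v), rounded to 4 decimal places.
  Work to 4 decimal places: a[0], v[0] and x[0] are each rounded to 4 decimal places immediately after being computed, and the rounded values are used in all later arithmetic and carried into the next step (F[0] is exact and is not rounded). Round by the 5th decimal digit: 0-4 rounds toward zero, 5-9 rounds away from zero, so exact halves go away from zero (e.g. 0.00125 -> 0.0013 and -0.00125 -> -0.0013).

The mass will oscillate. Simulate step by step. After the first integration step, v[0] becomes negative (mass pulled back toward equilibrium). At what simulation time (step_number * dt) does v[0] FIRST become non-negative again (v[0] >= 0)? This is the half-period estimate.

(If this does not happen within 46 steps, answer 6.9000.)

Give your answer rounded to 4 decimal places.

Answer: 1.9500

Derivation:
Step 0: x=[9.7000] v=[0.0000]
Step 1: x=[9.6393] v=[-0.4050]
Step 2: x=[9.5219] v=[-0.7827]
Step 3: x=[9.3558] v=[-1.1076]
Step 4: x=[9.1521] v=[-1.3577]
Step 5: x=[8.9247] v=[-1.5161]
Step 6: x=[8.6889] v=[-1.5722]
Step 7: x=[8.4606] v=[-1.5222]
Step 8: x=[8.2552] v=[-1.3695]
Step 9: x=[8.0866] v=[-1.1243]
Step 10: x=[7.9661] v=[-0.8033]
Step 11: x=[7.9019] v=[-0.4280]
Step 12: x=[7.8983] v=[-0.0239]
Step 13: x=[7.9556] v=[0.3819]
First v>=0 after going negative at step 13, time=1.9500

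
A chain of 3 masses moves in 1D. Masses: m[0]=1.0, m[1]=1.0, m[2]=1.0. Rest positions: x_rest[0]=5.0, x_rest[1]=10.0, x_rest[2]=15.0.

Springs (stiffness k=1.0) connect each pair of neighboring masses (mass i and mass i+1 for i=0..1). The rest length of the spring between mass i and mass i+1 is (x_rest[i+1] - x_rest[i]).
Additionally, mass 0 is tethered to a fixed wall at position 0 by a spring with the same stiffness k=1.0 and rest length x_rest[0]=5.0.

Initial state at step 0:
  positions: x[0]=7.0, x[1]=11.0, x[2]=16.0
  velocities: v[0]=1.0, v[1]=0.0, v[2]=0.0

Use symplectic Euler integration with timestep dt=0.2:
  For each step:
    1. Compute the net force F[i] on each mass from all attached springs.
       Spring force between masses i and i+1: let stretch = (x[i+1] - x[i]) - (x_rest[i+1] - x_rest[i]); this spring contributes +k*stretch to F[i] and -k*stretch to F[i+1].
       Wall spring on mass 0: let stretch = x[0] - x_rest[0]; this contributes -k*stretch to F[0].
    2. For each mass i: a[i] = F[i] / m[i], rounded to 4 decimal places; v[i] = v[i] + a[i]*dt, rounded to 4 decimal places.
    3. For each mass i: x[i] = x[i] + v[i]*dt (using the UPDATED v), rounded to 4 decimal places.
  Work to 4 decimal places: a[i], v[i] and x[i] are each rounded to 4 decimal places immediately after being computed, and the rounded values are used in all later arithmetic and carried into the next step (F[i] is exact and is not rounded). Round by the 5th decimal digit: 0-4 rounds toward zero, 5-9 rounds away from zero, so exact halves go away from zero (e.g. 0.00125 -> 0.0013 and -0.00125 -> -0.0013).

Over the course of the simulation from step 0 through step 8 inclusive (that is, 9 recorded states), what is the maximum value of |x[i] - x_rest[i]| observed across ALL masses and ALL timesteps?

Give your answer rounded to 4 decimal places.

Answer: 2.0800

Derivation:
Step 0: x=[7.0000 11.0000 16.0000] v=[1.0000 0.0000 0.0000]
Step 1: x=[7.0800 11.0400 16.0000] v=[0.4000 0.2000 0.0000]
Step 2: x=[7.0352 11.1200 16.0016] v=[-0.2240 0.4000 0.0080]
Step 3: x=[6.8724 11.2319 16.0079] v=[-0.8141 0.5594 0.0317]
Step 4: x=[6.6091 11.3604 16.0232] v=[-1.3167 0.6427 0.0765]
Step 5: x=[6.2714 11.4854 16.0520] v=[-1.6883 0.6250 0.1439]
Step 6: x=[5.8914 11.5845 16.0981] v=[-1.8998 0.4955 0.2306]
Step 7: x=[5.5035 11.6364 16.1637] v=[-1.9395 0.2596 0.3279]
Step 8: x=[5.1408 11.6241 16.2482] v=[-1.8136 -0.0615 0.4224]
Max displacement = 2.0800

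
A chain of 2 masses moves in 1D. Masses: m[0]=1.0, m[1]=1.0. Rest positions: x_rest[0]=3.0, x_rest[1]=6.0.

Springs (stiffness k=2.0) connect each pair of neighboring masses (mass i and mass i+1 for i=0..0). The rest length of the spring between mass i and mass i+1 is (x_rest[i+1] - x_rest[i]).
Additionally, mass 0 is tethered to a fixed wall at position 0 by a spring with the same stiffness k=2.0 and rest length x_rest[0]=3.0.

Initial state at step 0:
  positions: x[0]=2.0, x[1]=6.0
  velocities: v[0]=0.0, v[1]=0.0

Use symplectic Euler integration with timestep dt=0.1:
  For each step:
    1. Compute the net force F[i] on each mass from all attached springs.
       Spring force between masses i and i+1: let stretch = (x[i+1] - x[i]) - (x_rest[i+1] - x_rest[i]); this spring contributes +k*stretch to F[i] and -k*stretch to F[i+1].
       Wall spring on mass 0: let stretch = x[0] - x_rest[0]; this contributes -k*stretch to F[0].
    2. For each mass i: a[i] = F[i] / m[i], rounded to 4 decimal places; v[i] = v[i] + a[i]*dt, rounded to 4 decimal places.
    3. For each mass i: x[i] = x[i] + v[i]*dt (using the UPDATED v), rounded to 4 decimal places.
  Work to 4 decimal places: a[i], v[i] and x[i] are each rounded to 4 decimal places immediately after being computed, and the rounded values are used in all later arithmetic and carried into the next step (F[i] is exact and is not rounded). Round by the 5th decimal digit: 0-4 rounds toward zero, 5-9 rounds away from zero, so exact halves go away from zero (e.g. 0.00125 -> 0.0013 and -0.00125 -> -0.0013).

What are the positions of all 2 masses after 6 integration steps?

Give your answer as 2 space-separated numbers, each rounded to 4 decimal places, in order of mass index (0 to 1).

Answer: 2.7084 5.6587

Derivation:
Step 0: x=[2.0000 6.0000] v=[0.0000 0.0000]
Step 1: x=[2.0400 5.9800] v=[0.4000 -0.2000]
Step 2: x=[2.1180 5.9412] v=[0.7800 -0.3880]
Step 3: x=[2.2301 5.8859] v=[1.1210 -0.5526]
Step 4: x=[2.3707 5.8175] v=[1.4061 -0.6838]
Step 5: x=[2.5328 5.7402] v=[1.6213 -0.7732]
Step 6: x=[2.7084 5.6587] v=[1.7562 -0.8147]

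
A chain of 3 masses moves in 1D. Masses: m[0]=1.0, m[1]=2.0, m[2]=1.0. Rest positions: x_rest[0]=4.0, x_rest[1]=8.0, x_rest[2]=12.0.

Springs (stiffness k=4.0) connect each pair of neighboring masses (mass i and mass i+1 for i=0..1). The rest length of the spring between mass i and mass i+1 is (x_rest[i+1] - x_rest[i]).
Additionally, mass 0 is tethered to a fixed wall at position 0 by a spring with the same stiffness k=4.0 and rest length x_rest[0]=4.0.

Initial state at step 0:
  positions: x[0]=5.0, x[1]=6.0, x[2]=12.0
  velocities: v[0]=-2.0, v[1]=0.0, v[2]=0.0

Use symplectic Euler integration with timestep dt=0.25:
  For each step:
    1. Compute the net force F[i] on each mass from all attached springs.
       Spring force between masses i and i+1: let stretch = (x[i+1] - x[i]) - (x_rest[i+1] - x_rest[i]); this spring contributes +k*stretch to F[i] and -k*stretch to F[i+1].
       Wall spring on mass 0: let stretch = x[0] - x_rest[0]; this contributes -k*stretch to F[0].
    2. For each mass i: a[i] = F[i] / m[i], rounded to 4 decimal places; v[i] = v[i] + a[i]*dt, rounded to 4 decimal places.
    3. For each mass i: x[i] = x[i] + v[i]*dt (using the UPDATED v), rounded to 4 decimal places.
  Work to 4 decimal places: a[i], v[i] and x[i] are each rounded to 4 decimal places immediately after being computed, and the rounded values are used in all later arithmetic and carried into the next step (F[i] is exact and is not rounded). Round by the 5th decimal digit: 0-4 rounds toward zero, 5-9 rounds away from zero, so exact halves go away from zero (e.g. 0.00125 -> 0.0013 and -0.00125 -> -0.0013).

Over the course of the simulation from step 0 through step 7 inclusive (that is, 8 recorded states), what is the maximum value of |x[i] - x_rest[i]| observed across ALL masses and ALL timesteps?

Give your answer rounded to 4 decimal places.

Answer: 2.7734

Derivation:
Step 0: x=[5.0000 6.0000 12.0000] v=[-2.0000 0.0000 0.0000]
Step 1: x=[3.5000 6.6250 11.5000] v=[-6.0000 2.5000 -2.0000]
Step 2: x=[1.9063 7.4688 10.7813] v=[-6.3750 3.3750 -2.8750]
Step 3: x=[1.2266 8.0313 10.2344] v=[-2.7188 2.2500 -2.1875]
Step 4: x=[1.9414 8.0186 10.1368] v=[2.8593 -0.0508 -0.3906]
Step 5: x=[3.6902 7.5110 10.5096] v=[6.9951 -2.0303 1.4912]
Step 6: x=[5.4716 6.9007 11.1328] v=[7.1257 -2.4414 2.4926]
Step 7: x=[6.2424 6.6407 11.6979] v=[3.0832 -1.0399 2.2605]
Max displacement = 2.7734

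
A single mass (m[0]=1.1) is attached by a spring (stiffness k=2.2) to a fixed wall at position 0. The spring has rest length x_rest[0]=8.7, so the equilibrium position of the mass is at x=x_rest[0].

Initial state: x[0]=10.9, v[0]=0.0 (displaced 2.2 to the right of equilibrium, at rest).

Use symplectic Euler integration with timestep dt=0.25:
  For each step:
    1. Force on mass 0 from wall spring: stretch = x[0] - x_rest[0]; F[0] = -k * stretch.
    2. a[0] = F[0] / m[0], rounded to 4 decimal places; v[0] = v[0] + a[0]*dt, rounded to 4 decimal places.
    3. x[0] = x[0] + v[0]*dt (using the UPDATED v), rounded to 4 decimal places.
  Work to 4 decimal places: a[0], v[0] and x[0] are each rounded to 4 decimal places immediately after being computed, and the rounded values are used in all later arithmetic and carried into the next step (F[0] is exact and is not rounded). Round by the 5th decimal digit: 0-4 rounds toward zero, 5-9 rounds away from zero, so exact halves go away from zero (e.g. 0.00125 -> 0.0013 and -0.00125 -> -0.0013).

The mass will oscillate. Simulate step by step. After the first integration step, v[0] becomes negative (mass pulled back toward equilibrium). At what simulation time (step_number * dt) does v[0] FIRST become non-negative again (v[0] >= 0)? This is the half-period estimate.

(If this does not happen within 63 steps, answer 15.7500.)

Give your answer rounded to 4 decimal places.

Step 0: x=[10.9000] v=[0.0000]
Step 1: x=[10.6250] v=[-1.1000]
Step 2: x=[10.1094] v=[-2.0625]
Step 3: x=[9.4176] v=[-2.7672]
Step 4: x=[8.6361] v=[-3.1260]
Step 5: x=[7.8626] v=[-3.0941]
Step 6: x=[7.1938] v=[-2.6754]
Step 7: x=[6.7132] v=[-1.9223]
Step 8: x=[6.4810] v=[-0.9289]
Step 9: x=[6.5262] v=[0.1806]
First v>=0 after going negative at step 9, time=2.2500

Answer: 2.2500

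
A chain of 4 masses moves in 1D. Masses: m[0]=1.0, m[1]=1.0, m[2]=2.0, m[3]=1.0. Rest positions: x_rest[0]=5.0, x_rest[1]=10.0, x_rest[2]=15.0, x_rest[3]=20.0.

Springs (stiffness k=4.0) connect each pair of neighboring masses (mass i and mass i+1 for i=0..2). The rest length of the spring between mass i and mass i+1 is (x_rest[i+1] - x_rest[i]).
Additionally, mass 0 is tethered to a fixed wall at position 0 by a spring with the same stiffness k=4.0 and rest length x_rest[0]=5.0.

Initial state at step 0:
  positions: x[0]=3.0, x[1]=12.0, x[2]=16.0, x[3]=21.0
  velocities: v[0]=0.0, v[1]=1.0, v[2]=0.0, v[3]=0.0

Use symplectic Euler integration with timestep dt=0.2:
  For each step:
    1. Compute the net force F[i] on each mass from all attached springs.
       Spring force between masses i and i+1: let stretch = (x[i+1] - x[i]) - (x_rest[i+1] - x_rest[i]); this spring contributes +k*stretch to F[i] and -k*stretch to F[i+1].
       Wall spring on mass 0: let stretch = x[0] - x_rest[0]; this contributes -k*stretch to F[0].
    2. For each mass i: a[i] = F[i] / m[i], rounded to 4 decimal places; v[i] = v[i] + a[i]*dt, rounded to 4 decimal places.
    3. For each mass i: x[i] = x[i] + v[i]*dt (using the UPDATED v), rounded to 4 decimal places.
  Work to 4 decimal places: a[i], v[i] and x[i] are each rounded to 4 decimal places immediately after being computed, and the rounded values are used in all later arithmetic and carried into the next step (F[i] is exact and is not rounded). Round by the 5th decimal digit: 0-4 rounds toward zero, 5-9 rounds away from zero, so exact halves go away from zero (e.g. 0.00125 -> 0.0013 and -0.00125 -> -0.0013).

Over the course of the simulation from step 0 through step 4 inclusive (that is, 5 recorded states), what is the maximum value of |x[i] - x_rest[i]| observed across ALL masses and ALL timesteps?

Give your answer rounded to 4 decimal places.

Step 0: x=[3.0000 12.0000 16.0000 21.0000] v=[0.0000 1.0000 0.0000 0.0000]
Step 1: x=[3.9600 11.4000 16.0800 21.0000] v=[4.8000 -3.0000 0.4000 0.0000]
Step 2: x=[5.4768 10.3584 16.1792 21.0128] v=[7.5840 -5.2080 0.4960 0.0640]
Step 3: x=[6.8984 9.4671 16.1994 21.0522] v=[7.1078 -4.4566 0.1011 0.1971]
Step 4: x=[7.6272 9.2420 16.0693 21.1152] v=[3.6440 -1.1257 -0.6507 0.3149]
Max displacement = 2.6272

Answer: 2.6272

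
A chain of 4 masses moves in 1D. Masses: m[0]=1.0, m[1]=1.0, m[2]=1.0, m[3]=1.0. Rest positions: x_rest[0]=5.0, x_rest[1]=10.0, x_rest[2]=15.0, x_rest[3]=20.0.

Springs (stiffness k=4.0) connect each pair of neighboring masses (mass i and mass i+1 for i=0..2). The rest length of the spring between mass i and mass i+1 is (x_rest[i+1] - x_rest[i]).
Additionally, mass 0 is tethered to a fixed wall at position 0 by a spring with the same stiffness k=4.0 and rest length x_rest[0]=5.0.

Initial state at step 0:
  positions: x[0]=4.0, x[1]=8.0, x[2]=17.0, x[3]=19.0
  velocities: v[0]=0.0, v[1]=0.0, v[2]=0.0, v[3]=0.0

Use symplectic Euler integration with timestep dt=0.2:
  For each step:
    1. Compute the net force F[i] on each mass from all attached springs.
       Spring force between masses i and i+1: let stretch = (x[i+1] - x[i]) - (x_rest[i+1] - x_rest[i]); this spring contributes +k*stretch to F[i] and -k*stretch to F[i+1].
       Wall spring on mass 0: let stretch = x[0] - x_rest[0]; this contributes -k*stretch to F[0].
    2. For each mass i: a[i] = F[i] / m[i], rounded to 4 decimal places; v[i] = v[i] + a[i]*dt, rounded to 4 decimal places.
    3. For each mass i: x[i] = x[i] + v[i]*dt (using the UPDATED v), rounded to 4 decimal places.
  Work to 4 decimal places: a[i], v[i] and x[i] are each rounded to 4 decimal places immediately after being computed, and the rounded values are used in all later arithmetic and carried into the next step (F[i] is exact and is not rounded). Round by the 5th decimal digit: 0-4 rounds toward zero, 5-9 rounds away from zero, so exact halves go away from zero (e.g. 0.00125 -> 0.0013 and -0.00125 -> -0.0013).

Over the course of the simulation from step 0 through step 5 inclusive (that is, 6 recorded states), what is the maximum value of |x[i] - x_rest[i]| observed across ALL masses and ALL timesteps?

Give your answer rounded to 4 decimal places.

Answer: 2.6337

Derivation:
Step 0: x=[4.0000 8.0000 17.0000 19.0000] v=[0.0000 0.0000 0.0000 0.0000]
Step 1: x=[4.0000 8.8000 15.8800 19.4800] v=[0.0000 4.0000 -5.6000 2.4000]
Step 2: x=[4.1280 9.9648 14.2032 20.1840] v=[0.6400 5.8240 -8.3840 3.5200]
Step 3: x=[4.5294 10.8739 12.8052 20.7311] v=[2.0070 4.5453 -6.9901 2.7354]
Step 4: x=[5.2212 11.0768 12.3663 20.8100] v=[3.4591 1.0147 -2.1944 0.3947]
Step 5: x=[6.0145 10.5492 13.0721 20.3379] v=[3.9666 -2.6382 3.5290 -2.3603]
Max displacement = 2.6337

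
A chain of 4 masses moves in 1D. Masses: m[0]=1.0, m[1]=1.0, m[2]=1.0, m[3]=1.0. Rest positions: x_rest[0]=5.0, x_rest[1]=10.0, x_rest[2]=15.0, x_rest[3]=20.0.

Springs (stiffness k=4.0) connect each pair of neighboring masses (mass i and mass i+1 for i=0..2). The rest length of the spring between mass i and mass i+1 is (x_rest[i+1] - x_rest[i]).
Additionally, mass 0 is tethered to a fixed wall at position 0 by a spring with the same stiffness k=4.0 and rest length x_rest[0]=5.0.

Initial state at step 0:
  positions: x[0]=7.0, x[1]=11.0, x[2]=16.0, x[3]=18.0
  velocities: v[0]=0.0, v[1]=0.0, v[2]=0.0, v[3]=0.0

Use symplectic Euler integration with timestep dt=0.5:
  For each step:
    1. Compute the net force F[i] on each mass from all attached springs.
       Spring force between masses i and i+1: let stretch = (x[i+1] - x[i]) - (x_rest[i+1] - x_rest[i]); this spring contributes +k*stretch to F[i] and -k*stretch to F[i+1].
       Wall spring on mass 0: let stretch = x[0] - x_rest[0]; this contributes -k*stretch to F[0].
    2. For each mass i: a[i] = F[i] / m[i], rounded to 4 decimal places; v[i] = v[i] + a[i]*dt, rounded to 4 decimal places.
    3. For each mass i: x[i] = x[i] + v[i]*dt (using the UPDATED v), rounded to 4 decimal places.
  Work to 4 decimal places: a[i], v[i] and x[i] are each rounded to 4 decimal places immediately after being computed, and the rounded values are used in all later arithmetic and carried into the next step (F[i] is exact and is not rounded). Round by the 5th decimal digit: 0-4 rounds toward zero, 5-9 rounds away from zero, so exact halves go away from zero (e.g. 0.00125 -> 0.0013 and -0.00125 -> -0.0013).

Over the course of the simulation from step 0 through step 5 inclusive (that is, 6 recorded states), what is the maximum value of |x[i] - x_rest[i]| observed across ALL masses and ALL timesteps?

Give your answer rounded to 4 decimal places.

Step 0: x=[7.0000 11.0000 16.0000 18.0000] v=[0.0000 0.0000 0.0000 0.0000]
Step 1: x=[4.0000 12.0000 13.0000 21.0000] v=[-6.0000 2.0000 -6.0000 6.0000]
Step 2: x=[5.0000 6.0000 17.0000 21.0000] v=[2.0000 -12.0000 8.0000 0.0000]
Step 3: x=[2.0000 10.0000 14.0000 22.0000] v=[-6.0000 8.0000 -6.0000 2.0000]
Step 4: x=[5.0000 10.0000 15.0000 20.0000] v=[6.0000 0.0000 2.0000 -4.0000]
Step 5: x=[8.0000 10.0000 16.0000 18.0000] v=[6.0000 0.0000 2.0000 -4.0000]
Max displacement = 4.0000

Answer: 4.0000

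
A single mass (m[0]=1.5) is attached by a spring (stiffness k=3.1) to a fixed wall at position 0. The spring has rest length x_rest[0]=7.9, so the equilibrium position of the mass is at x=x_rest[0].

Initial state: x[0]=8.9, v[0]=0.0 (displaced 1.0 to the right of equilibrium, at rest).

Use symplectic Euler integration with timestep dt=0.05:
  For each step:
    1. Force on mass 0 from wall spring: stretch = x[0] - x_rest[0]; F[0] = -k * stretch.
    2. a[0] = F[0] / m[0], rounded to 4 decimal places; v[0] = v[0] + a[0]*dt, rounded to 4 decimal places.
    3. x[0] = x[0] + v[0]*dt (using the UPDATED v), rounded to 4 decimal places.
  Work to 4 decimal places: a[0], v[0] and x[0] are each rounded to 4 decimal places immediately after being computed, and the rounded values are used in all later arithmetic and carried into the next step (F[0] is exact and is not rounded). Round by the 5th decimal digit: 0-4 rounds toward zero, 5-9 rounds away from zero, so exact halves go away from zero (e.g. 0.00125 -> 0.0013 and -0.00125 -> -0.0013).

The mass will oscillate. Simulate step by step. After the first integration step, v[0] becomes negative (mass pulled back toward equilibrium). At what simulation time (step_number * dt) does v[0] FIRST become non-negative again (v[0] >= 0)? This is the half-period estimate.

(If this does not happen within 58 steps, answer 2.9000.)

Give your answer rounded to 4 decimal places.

Step 0: x=[8.9000] v=[0.0000]
Step 1: x=[8.8948] v=[-0.1033]
Step 2: x=[8.8845] v=[-0.2061]
Step 3: x=[8.8691] v=[-0.3078]
Step 4: x=[8.8487] v=[-0.4079]
Step 5: x=[8.8234] v=[-0.5059]
Step 6: x=[8.7933] v=[-0.6013]
Step 7: x=[8.7586] v=[-0.6936]
Step 8: x=[8.7195] v=[-0.7823]
Step 9: x=[8.6762] v=[-0.8670]
Step 10: x=[8.6288] v=[-0.9472]
Step 11: x=[8.5777] v=[-1.0225]
Step 12: x=[8.5231] v=[-1.0925]
Step 13: x=[8.4653] v=[-1.1569]
Step 14: x=[8.4045] v=[-1.2153]
Step 15: x=[8.3411] v=[-1.2674]
Step 16: x=[8.2755] v=[-1.3130]
Step 17: x=[8.2079] v=[-1.3518]
Step 18: x=[8.1387] v=[-1.3836]
Step 19: x=[8.0683] v=[-1.4083]
Step 20: x=[7.9970] v=[-1.4257]
Step 21: x=[7.9252] v=[-1.4357]
Step 22: x=[7.8533] v=[-1.4383]
Step 23: x=[7.7816] v=[-1.4335]
Step 24: x=[7.7105] v=[-1.4213]
Step 25: x=[7.6404] v=[-1.4017]
Step 26: x=[7.5717] v=[-1.3749]
Step 27: x=[7.5047] v=[-1.3410]
Step 28: x=[7.4397] v=[-1.3002]
Step 29: x=[7.3771] v=[-1.2526]
Step 30: x=[7.3172] v=[-1.1986]
Step 31: x=[7.2603] v=[-1.1384]
Step 32: x=[7.2067] v=[-1.0723]
Step 33: x=[7.1567] v=[-1.0007]
Step 34: x=[7.1105] v=[-0.9239]
Step 35: x=[7.0684] v=[-0.8423]
Step 36: x=[7.0306] v=[-0.7564]
Step 37: x=[6.9973] v=[-0.6666]
Step 38: x=[6.9686] v=[-0.5733]
Step 39: x=[6.9447] v=[-0.4771]
Step 40: x=[6.9258] v=[-0.3784]
Step 41: x=[6.9119] v=[-0.2777]
Step 42: x=[6.9031] v=[-0.1756]
Step 43: x=[6.8995] v=[-0.0726]
Step 44: x=[6.9010] v=[0.0308]
First v>=0 after going negative at step 44, time=2.2000

Answer: 2.2000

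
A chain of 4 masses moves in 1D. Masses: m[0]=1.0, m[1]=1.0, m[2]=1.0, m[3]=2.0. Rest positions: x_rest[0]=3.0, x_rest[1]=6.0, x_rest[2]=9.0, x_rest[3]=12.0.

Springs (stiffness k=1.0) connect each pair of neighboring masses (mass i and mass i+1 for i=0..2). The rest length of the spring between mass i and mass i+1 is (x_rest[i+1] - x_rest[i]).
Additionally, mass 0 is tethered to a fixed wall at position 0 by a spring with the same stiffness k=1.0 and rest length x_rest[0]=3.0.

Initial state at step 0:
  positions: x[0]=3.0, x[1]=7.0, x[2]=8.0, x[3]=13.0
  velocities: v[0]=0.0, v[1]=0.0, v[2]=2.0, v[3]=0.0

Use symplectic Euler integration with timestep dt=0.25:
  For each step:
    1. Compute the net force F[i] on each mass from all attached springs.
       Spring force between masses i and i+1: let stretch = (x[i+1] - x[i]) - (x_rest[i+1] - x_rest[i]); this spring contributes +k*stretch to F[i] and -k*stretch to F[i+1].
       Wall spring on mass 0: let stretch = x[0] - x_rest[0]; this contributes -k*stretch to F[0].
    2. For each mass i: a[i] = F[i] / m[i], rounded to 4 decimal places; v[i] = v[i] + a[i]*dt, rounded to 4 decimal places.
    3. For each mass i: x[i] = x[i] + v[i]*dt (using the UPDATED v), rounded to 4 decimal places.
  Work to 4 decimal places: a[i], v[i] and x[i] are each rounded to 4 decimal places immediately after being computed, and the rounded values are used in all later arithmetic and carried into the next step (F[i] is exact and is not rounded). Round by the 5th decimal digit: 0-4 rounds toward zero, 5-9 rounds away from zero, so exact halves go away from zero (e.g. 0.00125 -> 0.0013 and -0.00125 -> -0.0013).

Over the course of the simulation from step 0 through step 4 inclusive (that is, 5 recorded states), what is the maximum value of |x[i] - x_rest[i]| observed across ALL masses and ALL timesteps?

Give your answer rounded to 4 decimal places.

Answer: 2.2966

Derivation:
Step 0: x=[3.0000 7.0000 8.0000 13.0000] v=[0.0000 0.0000 2.0000 0.0000]
Step 1: x=[3.0625 6.8125 8.7500 12.9375] v=[0.2500 -0.7500 3.0000 -0.2500]
Step 2: x=[3.1680 6.5117 9.6406 12.8379] v=[0.4219 -1.2031 3.5625 -0.3985]
Step 3: x=[3.2845 6.1975 10.5355 12.7321] v=[0.4658 -1.2568 3.5796 -0.4232]
Step 4: x=[3.3777 5.9724 11.2966 12.6514] v=[0.3729 -0.9006 3.0443 -0.3228]
Max displacement = 2.2966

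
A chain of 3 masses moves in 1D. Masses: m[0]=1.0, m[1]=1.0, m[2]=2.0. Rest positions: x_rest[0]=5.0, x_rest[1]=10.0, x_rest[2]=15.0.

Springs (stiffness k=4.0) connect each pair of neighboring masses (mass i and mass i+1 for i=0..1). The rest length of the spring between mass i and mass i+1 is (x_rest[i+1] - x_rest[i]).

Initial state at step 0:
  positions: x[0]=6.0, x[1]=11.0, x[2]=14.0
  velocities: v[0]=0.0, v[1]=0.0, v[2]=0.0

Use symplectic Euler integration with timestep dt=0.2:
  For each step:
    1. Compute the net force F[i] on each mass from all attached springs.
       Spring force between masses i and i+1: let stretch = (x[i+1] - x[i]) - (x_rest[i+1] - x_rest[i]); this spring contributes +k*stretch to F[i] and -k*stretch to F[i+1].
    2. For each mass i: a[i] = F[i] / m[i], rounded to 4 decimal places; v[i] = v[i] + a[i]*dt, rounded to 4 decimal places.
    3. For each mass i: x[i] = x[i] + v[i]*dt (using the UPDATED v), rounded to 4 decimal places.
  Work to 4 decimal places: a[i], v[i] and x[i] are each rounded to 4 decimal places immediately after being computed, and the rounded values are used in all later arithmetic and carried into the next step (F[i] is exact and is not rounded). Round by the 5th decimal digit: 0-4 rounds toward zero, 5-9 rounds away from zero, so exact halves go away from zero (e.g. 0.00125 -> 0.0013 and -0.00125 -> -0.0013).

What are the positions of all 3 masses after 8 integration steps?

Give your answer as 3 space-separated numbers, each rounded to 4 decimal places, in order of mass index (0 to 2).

Answer: 3.3476 10.2046 15.7240

Derivation:
Step 0: x=[6.0000 11.0000 14.0000] v=[0.0000 0.0000 0.0000]
Step 1: x=[6.0000 10.6800 14.1600] v=[0.0000 -1.6000 0.8000]
Step 2: x=[5.9488 10.1680 14.4416] v=[-0.2560 -2.5600 1.4080]
Step 3: x=[5.7727 9.6647 14.7813] v=[-0.8806 -2.5165 1.6986]
Step 4: x=[5.4193 9.3573 15.1117] v=[-1.7670 -1.5368 1.6520]
Step 5: x=[4.8960 9.3406 15.3817] v=[-2.6166 -0.0837 1.3502]
Step 6: x=[4.2838 9.5793 15.5685] v=[-3.0609 1.1935 0.9338]
Step 7: x=[3.7189 9.9290 15.6761] v=[-2.8245 1.7485 0.5381]
Step 8: x=[3.3476 10.2046 15.7240] v=[-1.8564 1.3781 0.2393]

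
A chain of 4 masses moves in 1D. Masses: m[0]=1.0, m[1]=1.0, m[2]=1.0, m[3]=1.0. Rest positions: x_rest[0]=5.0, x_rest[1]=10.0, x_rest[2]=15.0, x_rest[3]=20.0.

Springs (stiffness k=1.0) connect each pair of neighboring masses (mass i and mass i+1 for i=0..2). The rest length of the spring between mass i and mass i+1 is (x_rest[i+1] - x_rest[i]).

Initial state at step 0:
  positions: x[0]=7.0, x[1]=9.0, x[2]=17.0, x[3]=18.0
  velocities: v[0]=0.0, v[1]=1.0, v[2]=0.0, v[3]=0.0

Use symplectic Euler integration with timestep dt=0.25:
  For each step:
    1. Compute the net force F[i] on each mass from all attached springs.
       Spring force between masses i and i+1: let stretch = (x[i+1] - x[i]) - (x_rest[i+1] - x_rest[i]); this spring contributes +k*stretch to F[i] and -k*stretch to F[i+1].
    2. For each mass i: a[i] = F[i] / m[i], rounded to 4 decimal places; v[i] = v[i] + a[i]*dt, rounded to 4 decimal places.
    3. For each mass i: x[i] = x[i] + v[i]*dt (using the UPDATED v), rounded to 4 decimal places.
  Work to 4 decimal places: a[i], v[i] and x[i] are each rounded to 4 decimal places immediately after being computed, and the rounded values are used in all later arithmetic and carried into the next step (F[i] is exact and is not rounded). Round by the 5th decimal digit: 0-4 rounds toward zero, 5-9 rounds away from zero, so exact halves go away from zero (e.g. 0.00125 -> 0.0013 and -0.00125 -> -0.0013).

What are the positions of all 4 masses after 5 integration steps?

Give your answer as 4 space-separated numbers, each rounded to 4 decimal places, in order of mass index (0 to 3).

Answer: 5.4759 12.8470 13.4394 20.4880

Derivation:
Step 0: x=[7.0000 9.0000 17.0000 18.0000] v=[0.0000 1.0000 0.0000 0.0000]
Step 1: x=[6.8125 9.6250 16.5625 18.2500] v=[-0.7500 2.5000 -1.7500 1.0000]
Step 2: x=[6.4883 10.5078 15.7969 18.7070] v=[-1.2969 3.5313 -3.0625 1.8281]
Step 3: x=[6.1028 11.4700 14.8826 19.2947] v=[-1.5420 3.8487 -3.6573 2.3506]
Step 4: x=[5.7403 12.3100 14.0308 19.9191] v=[-1.4502 3.3601 -3.4074 2.4976]
Step 5: x=[5.4759 12.8470 13.4394 20.4880] v=[-1.0578 2.1479 -2.3655 2.2755]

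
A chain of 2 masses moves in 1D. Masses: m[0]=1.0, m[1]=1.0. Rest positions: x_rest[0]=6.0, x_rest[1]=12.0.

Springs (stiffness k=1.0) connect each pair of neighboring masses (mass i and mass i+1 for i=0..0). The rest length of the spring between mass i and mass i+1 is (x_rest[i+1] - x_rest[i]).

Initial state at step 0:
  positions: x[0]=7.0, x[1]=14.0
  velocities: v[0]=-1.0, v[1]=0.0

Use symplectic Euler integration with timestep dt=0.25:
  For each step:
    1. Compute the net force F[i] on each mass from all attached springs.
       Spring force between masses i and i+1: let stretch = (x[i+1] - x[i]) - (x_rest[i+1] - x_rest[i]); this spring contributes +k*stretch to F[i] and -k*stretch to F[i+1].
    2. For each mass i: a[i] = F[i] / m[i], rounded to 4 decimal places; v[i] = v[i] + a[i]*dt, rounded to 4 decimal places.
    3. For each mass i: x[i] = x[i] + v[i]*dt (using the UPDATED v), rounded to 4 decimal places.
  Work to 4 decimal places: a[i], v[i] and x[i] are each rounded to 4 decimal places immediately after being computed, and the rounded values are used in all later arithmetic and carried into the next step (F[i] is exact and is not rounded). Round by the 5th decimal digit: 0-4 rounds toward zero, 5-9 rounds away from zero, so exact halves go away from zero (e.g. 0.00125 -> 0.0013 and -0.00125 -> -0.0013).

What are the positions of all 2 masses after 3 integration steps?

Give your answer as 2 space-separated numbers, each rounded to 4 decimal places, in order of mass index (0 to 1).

Answer: 6.6474 13.6025

Derivation:
Step 0: x=[7.0000 14.0000] v=[-1.0000 0.0000]
Step 1: x=[6.8125 13.9375] v=[-0.7500 -0.2500]
Step 2: x=[6.6953 13.8047] v=[-0.4688 -0.5313]
Step 3: x=[6.6474 13.6025] v=[-0.1915 -0.8087]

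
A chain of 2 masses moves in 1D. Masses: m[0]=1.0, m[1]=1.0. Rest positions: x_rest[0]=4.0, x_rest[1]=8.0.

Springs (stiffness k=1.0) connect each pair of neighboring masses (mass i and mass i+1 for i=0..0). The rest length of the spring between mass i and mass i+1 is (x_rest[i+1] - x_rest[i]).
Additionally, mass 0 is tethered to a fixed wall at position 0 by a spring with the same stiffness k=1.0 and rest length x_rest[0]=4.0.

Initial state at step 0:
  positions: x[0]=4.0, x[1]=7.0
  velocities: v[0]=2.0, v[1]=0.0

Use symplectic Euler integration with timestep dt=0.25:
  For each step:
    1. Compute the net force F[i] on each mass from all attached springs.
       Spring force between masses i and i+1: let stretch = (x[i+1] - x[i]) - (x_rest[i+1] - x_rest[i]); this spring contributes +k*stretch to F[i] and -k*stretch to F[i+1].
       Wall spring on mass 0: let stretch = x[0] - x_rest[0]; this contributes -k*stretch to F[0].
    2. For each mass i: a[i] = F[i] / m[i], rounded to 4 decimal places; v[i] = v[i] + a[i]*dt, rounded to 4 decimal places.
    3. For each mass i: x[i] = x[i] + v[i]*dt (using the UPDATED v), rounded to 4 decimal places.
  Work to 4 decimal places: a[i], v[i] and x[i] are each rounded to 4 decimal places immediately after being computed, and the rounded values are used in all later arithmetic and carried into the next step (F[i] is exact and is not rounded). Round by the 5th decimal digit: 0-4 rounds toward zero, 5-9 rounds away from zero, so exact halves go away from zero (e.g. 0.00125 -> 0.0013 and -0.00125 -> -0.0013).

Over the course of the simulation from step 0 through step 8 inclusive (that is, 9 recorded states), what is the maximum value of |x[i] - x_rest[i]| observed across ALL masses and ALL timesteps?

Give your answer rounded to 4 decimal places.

Answer: 1.5215

Derivation:
Step 0: x=[4.0000 7.0000] v=[2.0000 0.0000]
Step 1: x=[4.4375 7.0625] v=[1.7500 0.2500]
Step 2: x=[4.7617 7.2110] v=[1.2969 0.5938]
Step 3: x=[4.9414 7.4564] v=[0.7188 0.9815]
Step 4: x=[4.9695 7.7946] v=[0.1122 1.3528]
Step 5: x=[4.8635 8.2062] v=[-0.4239 1.6465]
Step 6: x=[4.6625 8.6589] v=[-0.8041 1.8108]
Step 7: x=[4.4199 9.1118] v=[-0.9706 1.8117]
Step 8: x=[4.1943 9.5215] v=[-0.9026 1.6387]
Max displacement = 1.5215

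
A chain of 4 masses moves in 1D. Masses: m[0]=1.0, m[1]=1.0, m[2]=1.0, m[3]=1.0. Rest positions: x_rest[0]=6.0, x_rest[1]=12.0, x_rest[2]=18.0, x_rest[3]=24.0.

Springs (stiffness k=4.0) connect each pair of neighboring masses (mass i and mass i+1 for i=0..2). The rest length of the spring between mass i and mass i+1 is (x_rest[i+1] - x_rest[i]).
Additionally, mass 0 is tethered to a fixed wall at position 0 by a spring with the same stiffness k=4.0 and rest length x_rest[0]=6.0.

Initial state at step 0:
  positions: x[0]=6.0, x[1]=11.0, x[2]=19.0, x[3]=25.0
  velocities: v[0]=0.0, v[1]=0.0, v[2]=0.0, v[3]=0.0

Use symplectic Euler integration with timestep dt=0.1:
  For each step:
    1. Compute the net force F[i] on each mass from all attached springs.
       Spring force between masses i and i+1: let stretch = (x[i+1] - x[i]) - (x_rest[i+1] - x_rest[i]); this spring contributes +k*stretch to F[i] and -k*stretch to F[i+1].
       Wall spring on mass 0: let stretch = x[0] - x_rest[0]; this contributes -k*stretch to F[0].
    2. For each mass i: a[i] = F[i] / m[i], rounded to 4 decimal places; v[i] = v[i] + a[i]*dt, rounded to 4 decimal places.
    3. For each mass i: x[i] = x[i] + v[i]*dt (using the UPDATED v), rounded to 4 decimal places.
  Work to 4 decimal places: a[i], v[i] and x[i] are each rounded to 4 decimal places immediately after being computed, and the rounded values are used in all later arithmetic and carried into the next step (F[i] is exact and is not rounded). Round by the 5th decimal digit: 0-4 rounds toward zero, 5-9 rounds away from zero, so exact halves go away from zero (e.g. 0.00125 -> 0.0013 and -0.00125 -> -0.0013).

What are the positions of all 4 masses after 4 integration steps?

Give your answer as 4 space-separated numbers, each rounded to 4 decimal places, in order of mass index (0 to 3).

Answer: 5.7117 11.9972 18.3570 24.9560

Derivation:
Step 0: x=[6.0000 11.0000 19.0000 25.0000] v=[0.0000 0.0000 0.0000 0.0000]
Step 1: x=[5.9600 11.1200 18.9200 25.0000] v=[-0.4000 1.2000 -0.8000 0.0000]
Step 2: x=[5.8880 11.3456 18.7712 24.9968] v=[-0.7200 2.2560 -1.4880 -0.0320]
Step 3: x=[5.7988 11.6499 18.5744 24.9846] v=[-0.8922 3.0432 -1.9680 -0.1222]
Step 4: x=[5.7117 11.9972 18.3570 24.9560] v=[-0.8713 3.4726 -2.1737 -0.2863]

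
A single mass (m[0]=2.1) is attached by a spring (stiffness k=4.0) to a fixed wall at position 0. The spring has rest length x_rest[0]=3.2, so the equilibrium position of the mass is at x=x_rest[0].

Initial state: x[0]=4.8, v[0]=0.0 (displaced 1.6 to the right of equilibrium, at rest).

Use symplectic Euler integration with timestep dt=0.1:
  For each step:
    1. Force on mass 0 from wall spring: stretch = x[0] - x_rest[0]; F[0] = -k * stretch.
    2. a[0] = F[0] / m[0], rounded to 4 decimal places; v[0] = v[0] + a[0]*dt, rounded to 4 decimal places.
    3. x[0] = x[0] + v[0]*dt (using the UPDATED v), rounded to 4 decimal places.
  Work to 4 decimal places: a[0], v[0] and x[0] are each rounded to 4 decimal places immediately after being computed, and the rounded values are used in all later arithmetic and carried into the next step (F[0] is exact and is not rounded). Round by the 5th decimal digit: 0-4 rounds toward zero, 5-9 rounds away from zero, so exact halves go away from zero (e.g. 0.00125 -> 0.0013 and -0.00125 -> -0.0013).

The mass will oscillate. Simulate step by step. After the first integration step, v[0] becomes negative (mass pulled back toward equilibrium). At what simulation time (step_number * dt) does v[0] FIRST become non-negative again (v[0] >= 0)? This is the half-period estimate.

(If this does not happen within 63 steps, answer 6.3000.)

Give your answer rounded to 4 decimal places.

Step 0: x=[4.8000] v=[0.0000]
Step 1: x=[4.7695] v=[-0.3048]
Step 2: x=[4.7091] v=[-0.6038]
Step 3: x=[4.6200] v=[-0.8913]
Step 4: x=[4.5038] v=[-1.1618]
Step 5: x=[4.3628] v=[-1.4101]
Step 6: x=[4.1996] v=[-1.6316]
Step 7: x=[4.0174] v=[-1.8220]
Step 8: x=[3.8196] v=[-1.9777]
Step 9: x=[3.6100] v=[-2.0957]
Step 10: x=[3.3926] v=[-2.1738]
Step 11: x=[3.1716] v=[-2.2105]
Step 12: x=[2.9511] v=[-2.2051]
Step 13: x=[2.7353] v=[-2.1577]
Step 14: x=[2.5284] v=[-2.0692]
Step 15: x=[2.3343] v=[-1.9413]
Step 16: x=[2.1567] v=[-1.7764]
Step 17: x=[1.9989] v=[-1.5777]
Step 18: x=[1.8640] v=[-1.3489]
Step 19: x=[1.7546] v=[-1.0944]
Step 20: x=[1.6727] v=[-0.8191]
Step 21: x=[1.6199] v=[-0.5282]
Step 22: x=[1.5972] v=[-0.2272]
Step 23: x=[1.6050] v=[0.0781]
First v>=0 after going negative at step 23, time=2.3000

Answer: 2.3000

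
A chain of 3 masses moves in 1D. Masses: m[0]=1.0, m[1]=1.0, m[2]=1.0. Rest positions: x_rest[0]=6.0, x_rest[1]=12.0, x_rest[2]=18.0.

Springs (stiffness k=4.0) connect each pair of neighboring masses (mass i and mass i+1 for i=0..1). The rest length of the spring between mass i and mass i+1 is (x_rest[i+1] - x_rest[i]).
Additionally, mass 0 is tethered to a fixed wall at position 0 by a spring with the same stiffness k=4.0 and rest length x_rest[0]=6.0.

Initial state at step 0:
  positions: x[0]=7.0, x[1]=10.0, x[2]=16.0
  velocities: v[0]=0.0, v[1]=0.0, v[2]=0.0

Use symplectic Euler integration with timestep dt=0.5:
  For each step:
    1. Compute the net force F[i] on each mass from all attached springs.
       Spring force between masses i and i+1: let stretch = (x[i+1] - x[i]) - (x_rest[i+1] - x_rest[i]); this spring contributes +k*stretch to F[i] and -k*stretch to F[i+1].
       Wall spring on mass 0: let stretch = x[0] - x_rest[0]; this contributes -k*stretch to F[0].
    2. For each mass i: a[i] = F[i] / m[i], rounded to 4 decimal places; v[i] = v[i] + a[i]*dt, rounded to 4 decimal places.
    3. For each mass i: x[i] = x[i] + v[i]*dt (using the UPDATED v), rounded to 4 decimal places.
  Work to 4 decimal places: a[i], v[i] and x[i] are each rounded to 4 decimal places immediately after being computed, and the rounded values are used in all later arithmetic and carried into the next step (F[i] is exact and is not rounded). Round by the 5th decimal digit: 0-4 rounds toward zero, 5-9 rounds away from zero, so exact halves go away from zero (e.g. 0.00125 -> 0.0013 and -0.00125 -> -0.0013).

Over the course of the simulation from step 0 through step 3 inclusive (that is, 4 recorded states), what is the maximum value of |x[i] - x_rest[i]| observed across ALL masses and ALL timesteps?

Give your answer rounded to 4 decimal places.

Step 0: x=[7.0000 10.0000 16.0000] v=[0.0000 0.0000 0.0000]
Step 1: x=[3.0000 13.0000 16.0000] v=[-8.0000 6.0000 0.0000]
Step 2: x=[6.0000 9.0000 19.0000] v=[6.0000 -8.0000 6.0000]
Step 3: x=[6.0000 12.0000 18.0000] v=[0.0000 6.0000 -2.0000]
Max displacement = 3.0000

Answer: 3.0000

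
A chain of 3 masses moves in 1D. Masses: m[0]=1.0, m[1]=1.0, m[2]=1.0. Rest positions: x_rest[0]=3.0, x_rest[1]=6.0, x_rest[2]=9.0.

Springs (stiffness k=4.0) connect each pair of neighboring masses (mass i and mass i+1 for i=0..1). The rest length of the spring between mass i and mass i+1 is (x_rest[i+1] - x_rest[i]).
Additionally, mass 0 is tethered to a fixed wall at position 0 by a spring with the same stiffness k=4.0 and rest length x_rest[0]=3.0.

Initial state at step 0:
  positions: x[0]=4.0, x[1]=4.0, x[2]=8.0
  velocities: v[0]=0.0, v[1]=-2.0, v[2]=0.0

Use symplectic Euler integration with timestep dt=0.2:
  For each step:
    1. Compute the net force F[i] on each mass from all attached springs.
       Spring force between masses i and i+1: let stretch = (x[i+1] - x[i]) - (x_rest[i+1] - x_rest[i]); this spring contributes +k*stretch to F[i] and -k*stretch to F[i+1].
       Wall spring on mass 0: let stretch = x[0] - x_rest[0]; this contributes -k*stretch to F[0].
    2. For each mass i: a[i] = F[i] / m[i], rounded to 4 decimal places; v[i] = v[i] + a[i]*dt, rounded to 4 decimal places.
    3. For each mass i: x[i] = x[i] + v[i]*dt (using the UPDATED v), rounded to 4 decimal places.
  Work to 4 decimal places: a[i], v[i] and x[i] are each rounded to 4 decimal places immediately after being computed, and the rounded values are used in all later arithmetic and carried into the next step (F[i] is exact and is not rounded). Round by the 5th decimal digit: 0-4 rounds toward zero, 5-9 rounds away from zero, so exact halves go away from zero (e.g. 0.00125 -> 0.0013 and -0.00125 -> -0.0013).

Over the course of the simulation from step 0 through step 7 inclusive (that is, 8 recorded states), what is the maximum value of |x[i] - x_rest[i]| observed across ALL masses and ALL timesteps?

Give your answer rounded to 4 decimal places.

Answer: 2.1934

Derivation:
Step 0: x=[4.0000 4.0000 8.0000] v=[0.0000 -2.0000 0.0000]
Step 1: x=[3.3600 4.2400 7.8400] v=[-3.2000 1.2000 -0.8000]
Step 2: x=[2.3232 4.9152 7.5840] v=[-5.1840 3.3760 -1.2800]
Step 3: x=[1.3294 5.6027 7.3810] v=[-4.9690 3.4374 -1.0150]
Step 4: x=[0.8066 5.8910 7.3735] v=[-2.6139 1.4414 -0.0376]
Step 5: x=[0.9683 5.6030 7.6088] v=[0.8083 -1.4401 1.1764]
Step 6: x=[1.7166 4.8944 8.0032] v=[3.7414 -3.5432 1.9718]
Step 7: x=[2.6987 4.1747 8.3802] v=[4.9104 -3.5984 1.8848]
Max displacement = 2.1934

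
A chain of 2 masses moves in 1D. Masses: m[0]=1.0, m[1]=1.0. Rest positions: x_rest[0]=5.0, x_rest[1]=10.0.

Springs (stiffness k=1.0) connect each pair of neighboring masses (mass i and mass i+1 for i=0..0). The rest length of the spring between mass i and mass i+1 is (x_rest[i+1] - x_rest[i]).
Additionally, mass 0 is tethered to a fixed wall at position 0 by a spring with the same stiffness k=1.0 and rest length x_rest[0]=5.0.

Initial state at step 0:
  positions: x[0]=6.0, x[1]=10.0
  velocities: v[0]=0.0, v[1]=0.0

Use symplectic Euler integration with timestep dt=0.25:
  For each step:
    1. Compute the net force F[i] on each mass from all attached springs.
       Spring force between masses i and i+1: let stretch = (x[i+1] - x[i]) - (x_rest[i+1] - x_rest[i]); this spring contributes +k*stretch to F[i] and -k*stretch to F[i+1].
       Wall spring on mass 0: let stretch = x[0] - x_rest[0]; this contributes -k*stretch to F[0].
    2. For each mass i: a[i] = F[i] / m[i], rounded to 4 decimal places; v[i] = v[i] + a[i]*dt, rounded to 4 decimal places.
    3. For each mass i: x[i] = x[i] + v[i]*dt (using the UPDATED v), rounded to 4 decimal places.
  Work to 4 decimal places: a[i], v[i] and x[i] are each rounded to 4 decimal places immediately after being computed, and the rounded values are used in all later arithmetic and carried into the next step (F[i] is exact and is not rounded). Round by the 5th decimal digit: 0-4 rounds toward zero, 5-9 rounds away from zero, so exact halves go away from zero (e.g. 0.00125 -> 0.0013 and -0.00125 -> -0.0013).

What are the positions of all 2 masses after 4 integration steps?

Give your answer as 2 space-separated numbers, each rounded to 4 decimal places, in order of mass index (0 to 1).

Step 0: x=[6.0000 10.0000] v=[0.0000 0.0000]
Step 1: x=[5.8750 10.0625] v=[-0.5000 0.2500]
Step 2: x=[5.6445 10.1758] v=[-0.9219 0.4531]
Step 3: x=[5.3445 10.3184] v=[-1.2002 0.5703]
Step 4: x=[5.0213 10.4626] v=[-1.2929 0.5768]

Answer: 5.0213 10.4626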